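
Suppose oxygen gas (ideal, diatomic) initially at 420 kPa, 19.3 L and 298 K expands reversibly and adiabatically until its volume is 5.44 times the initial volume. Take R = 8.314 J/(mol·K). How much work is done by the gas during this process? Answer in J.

9970 J

n = P₁V₁/(RT₁) = 420×19.3/(8.314×298) = 3.27 mol.
Adiabatic: TV^(γ−1) = const ⇒ T₂ = 298×(0.184)^0.400 = 151 K; PV^γ = const ⇒ P₂ = 39.2 kPa.
ΔU = nCvΔT = 3.27×20.8×(151−298) = -9970 J.
Q = 0 for an adiabatic process, so W = −ΔU = 9970 J.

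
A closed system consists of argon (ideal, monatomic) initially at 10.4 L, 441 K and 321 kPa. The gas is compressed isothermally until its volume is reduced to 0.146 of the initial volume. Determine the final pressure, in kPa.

2200 kPa

Isothermal: T stays 441 K; PV = const ⇒ V₂ = 1.52 L, P₂ = 2200 kPa.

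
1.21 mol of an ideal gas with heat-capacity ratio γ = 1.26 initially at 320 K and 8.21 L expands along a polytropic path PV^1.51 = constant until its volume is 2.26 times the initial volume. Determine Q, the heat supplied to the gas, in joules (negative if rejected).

-2060 J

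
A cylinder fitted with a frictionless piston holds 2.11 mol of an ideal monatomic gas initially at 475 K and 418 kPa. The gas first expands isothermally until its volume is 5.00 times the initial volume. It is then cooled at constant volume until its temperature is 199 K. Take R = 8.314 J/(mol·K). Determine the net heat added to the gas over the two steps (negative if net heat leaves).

6150 J

V₁ = nRT₁/P₁ = 2.11×8.314×475/418 = 19.9 L.
Step 1 — Isothermal: T stays 475 K; PV = const ⇒ V₂ = 99.7 L, P₂ = 83.6 kPa.
ΔU = 0 (ideal gas, T constant).
W = nRT ln(V₂/V₁) = 2.11×8.314×475×ln(5.00) = 13400 J.
Q = ΔU + W = 13400 J.
State after step 1: P = 83.6 kPa, V = 99.7 L, T = 475 K.
Step 2 — Isochoric: V stays 99.7 L; P/T = const ⇒ T₂ = 199 K, P₂ = 35.0 kPa.
W = 0 (no volume change).
ΔU = nCvΔT = 2.11×12.5×(199−475) = -7260 J.
Q = ΔU = -7260 J.
Net over both steps: W = 13400 J, Q = 6150 J, ΔU = -7260 J.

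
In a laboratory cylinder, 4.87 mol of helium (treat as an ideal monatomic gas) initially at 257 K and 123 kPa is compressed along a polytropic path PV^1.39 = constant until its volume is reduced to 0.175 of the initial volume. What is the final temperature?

507 K

V₁ = nRT₁/P₁ = 4.87×8.314×257/123 = 84.6 L.
Polytropic n=1.39: T₂ = T₁(V₁/V₂)^(n−1) = 257×(5.71)^0.39 = 507 K; P₂ = P₁(V₁/V₂)^n = 1390 kPa.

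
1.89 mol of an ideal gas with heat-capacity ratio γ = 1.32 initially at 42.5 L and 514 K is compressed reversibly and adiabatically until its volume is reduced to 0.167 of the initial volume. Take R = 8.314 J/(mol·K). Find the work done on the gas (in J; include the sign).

P₁ = nRT₁/V₁ = 1.89×8.314×514/42.5 = 190 kPa.
Adiabatic: TV^(γ−1) = const ⇒ T₂ = 514×(5.99)^0.320 = 911 K; PV^γ = const ⇒ P₂ = 2020 kPa.
ΔU = nCvΔT = 1.89×26.0×(911−514) = 19500 J.
Q = 0 for an adiabatic process, so W = −ΔU = -19500 J.
Work done on the gas = −W_by = 19500 J.

19500 J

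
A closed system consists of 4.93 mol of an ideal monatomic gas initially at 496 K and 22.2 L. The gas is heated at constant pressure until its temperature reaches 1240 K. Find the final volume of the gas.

P₁ = nRT₁/V₁ = 4.93×8.314×496/22.2 = 916 kPa.
Isobaric: P stays 916 kPa; V/T = const ⇒ T₂ = 1240 K, V₂ = 55.5 L.

55.5 L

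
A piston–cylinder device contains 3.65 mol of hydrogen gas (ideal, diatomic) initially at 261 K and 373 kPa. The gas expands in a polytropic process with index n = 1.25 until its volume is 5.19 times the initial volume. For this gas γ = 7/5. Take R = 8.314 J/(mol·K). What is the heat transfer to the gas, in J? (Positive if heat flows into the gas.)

V₁ = nRT₁/P₁ = 3.65×8.314×261/373 = 21.2 L.
Polytropic n=1.25: T₂ = T₁(V₁/V₂)^(n−1) = 261×(0.193)^0.25 = 173 K; P₂ = P₁(V₁/V₂)^n = 47.6 kPa.
W = (P₁V₁−P₂V₂)/(n−1) = (373×21.2−47.6×110)/0.25 = 10700 J.
ΔU = nCvΔT = 3.65×20.8×(173−261) = -6680 J.
Q = ΔU + W = 4010 J.

4010 J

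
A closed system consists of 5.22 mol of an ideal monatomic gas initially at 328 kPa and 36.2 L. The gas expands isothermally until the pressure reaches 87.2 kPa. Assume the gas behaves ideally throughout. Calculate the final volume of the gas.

136 L

T₁ = P₁V₁/(nR) = 328×36.2/(5.22×8.314) = 274 K.
Isothermal: T stays 274 K; PV = const ⇒ V₂ = 136 L, P₂ = 87.2 kPa.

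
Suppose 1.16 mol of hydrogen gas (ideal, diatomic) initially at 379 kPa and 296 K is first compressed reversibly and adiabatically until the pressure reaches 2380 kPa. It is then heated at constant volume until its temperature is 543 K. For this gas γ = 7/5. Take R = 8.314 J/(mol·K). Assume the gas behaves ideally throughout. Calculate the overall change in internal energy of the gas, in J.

5960 J

V₁ = nRT₁/P₁ = 1.16×8.314×296/379 = 7.53 L.
Step 1 — Adiabatic: T₂/T₁ = (P₂/P₁)^((γ−1)/γ) ⇒ T₂ = 296×(6.28)^0.286 = 500 K; V₂ = 2.03 L.
ΔU = nCvΔT = 1.16×20.8×(500−296) = 4930 J.
Q = 0 for an adiabatic process, so W = −ΔU = -4930 J.
State after step 1: P = 2380 kPa, V = 2.03 L, T = 500 K.
Step 2 — Isochoric: V stays 2.03 L; P/T = const ⇒ T₂ = 543 K, P₂ = 2580 kPa.
W = 0 (no volume change).
ΔU = nCvΔT = 1.16×20.8×(543−500) = 1030 J.
Q = ΔU = 1030 J.
Net over both steps: W = -4930 J, Q = 1030 J, ΔU = 5960 J.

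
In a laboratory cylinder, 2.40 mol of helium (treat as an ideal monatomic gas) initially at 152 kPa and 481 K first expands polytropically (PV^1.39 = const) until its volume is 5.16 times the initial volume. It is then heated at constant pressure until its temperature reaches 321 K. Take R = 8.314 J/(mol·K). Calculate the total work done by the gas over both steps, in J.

13000 J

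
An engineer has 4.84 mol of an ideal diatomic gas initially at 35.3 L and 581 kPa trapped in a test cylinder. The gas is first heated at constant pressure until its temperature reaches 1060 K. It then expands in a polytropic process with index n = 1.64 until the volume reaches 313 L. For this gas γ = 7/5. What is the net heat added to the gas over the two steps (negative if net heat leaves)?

53300 J

T₁ = P₁V₁/(nR) = 581×35.3/(4.84×8.314) = 510 K.
Step 1 — Isobaric: P stays 581 kPa; V/T = const ⇒ T₂ = 1060 K, V₂ = 73.4 L.
W = PΔV = 581×(73.4−35.3) kPa·L = 22100 J.
ΔU = nCvΔT = 4.84×20.8×(1060−510) = 55400 J.
Q = ΔU + W = nCpΔT = 77500 J.
State after step 1: P = 581 kPa, V = 73.4 L, T = 1060 K.
Step 2 — Polytropic n=1.64: T₂ = T₁(V₁/V₂)^(n−1) = 1060×(0.235)^0.64 = 419 K; P₂ = P₁(V₁/V₂)^n = 53.9 kPa.
W = (P₁V₁−P₂V₂)/(n−1) = (581×73.4−53.9×313)/0.64 = 40300 J.
ΔU = nCvΔT = 4.84×20.8×(419−1060) = -64500 J.
Q = ΔU + W = -24200 J.
Net over both steps: W = 62400 J, Q = 53300 J, ΔU = -9120 J.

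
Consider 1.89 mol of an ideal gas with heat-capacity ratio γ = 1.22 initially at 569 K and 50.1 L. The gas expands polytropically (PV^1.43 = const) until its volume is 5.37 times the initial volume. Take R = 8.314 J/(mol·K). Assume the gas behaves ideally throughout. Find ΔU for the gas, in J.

-20900 J

P₁ = nRT₁/V₁ = 1.89×8.314×569/50.1 = 178 kPa.
Polytropic n=1.43: T₂ = T₁(V₁/V₂)^(n−1) = 569×(0.186)^0.43 = 276 K; P₂ = P₁(V₁/V₂)^n = 16.1 kPa.
For an ideal gas ΔU = nCvΔT with Cv = R/(γ−1) = 37.8 J/(mol·K).
ΔU = 1.89×37.8×(276−569) = -20900 J.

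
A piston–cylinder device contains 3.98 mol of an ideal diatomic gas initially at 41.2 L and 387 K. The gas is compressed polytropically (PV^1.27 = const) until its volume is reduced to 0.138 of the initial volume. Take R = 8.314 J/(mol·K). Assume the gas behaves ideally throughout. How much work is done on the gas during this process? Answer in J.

33500 J

P₁ = nRT₁/V₁ = 3.98×8.314×387/41.2 = 311 kPa.
Polytropic n=1.27: T₂ = T₁(V₁/V₂)^(n−1) = 387×(7.25)^0.27 = 661 K; P₂ = P₁(V₁/V₂)^n = 3840 kPa.
W = (P₁V₁−P₂V₂)/(n−1) = (311×41.2−3840×5.69)/0.27 = -33500 J.
Work done on the gas = −W_by = 33500 J.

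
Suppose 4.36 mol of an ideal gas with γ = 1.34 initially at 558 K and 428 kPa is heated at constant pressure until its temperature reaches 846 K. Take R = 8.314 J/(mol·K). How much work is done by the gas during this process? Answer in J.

10400 J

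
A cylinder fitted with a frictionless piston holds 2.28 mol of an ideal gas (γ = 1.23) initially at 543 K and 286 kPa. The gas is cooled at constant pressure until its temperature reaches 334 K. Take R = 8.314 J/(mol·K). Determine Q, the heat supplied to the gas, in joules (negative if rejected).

V₁ = nRT₁/P₁ = 2.28×8.314×543/286 = 36.0 L.
Isobaric: P stays 286 kPa; V/T = const ⇒ T₂ = 334 K, V₂ = 22.1 L.
W = PΔV = 286×(22.1−36.0) kPa·L = -3960 J.
ΔU = nCvΔT = 2.28×36.1×(334−543) = -17200 J.
Q = ΔU + W = nCpΔT = -21200 J.

-21200 J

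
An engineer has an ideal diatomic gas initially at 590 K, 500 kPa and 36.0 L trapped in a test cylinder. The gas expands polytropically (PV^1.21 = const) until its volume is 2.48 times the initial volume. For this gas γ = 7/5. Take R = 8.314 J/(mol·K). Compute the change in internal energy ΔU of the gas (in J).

-7810 J

n = P₁V₁/(RT₁) = 500×36.0/(8.314×590) = 3.67 mol.
Polytropic n=1.21: T₂ = T₁(V₁/V₂)^(n−1) = 590×(0.403)^0.21 = 488 K; P₂ = P₁(V₁/V₂)^n = 167 kPa.
For an ideal gas ΔU = nCvΔT with Cv = (5/2)R = 20.8 J/(mol·K).
ΔU = 3.67×20.8×(488−590) = -7810 J.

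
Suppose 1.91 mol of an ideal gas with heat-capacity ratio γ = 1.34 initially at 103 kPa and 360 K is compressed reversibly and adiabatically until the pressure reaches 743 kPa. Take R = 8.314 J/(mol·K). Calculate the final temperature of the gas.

594 K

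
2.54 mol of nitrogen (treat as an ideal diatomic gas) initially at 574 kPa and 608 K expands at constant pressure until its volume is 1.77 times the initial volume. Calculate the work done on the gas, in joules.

V₁ = nRT₁/P₁ = 2.54×8.314×608/574 = 22.4 L.
Isobaric: P stays 574 kPa; V/T = const ⇒ T₂ = 1080 K, V₂ = 39.6 L.
W = PΔV = 574×(39.6−22.4) kPa·L = 9890 J.
Work done on the gas = −W_by = -9890 J.

-9890 J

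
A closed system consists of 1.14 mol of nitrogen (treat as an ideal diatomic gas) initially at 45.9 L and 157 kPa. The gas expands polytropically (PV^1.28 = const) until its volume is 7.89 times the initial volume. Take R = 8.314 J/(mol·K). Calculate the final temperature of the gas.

426 K

T₁ = P₁V₁/(nR) = 157×45.9/(1.14×8.314) = 760 K.
Polytropic n=1.28: T₂ = T₁(V₁/V₂)^(n−1) = 760×(0.127)^0.28 = 426 K; P₂ = P₁(V₁/V₂)^n = 11.2 kPa.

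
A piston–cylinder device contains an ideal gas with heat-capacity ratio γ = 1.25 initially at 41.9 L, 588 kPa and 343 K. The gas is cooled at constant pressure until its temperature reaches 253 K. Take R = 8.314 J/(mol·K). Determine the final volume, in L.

30.9 L

Isobaric: P stays 588 kPa; V/T = const ⇒ T₂ = 253 K, V₂ = 30.9 L.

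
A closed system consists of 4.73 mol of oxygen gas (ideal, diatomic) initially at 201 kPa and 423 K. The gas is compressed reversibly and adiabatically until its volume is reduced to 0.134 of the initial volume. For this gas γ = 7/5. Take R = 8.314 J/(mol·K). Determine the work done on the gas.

V₁ = nRT₁/P₁ = 4.73×8.314×423/201 = 82.8 L.
Adiabatic: TV^(γ−1) = const ⇒ T₂ = 423×(7.46)^0.400 = 945 K; PV^γ = const ⇒ P₂ = 3350 kPa.
ΔU = nCvΔT = 4.73×20.8×(945−423) = 51300 J.
Q = 0 for an adiabatic process, so W = −ΔU = -51300 J.
Work done on the gas = −W_by = 51300 J.

51300 J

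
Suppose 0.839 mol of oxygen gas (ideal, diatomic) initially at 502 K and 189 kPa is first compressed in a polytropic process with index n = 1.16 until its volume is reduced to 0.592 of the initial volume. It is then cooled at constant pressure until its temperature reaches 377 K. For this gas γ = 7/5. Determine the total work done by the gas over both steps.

-3090 J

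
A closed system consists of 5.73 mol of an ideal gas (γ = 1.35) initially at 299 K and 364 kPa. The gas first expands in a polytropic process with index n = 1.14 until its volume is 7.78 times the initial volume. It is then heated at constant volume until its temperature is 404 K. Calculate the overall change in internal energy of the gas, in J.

V₁ = nRT₁/P₁ = 5.73×8.314×299/364 = 39.1 L.
Step 1 — Polytropic n=1.14: T₂ = T₁(V₁/V₂)^(n−1) = 299×(0.129)^0.14 = 224 K; P₂ = P₁(V₁/V₂)^n = 35.1 kPa.
W = (P₁V₁−P₂V₂)/(n−1) = (364×39.1−35.1×304)/0.14 = 25400 J.
ΔU = nCvΔT = 5.73×23.8×(224−299) = -10200 J.
Q = ΔU + W = 15200 J.
State after step 1: P = 35.1 kPa, V = 304 L, T = 224 K.
Step 2 — Isochoric: V stays 304 L; P/T = const ⇒ T₂ = 404 K, P₂ = 63.2 kPa.
W = 0 (no volume change).
ΔU = nCvΔT = 5.73×23.8×(404−224) = 24500 J.
Q = ΔU = 24500 J.
Net over both steps: W = 25400 J, Q = 39700 J, ΔU = 14300 J.

14300 J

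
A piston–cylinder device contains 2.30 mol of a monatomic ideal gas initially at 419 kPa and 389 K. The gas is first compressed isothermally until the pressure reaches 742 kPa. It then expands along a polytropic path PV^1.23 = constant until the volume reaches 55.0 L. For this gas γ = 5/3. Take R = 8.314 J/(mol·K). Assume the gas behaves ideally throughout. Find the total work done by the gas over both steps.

6230 J

V₁ = nRT₁/P₁ = 2.30×8.314×389/419 = 17.8 L.
Step 1 — Isothermal: T stays 389 K; PV = const ⇒ V₂ = 10.0 L, P₂ = 742 kPa.
ΔU = 0 (ideal gas, T constant).
W = nRT ln(V₂/V₁) = 2.30×8.314×389×ln(0.565) = -4250 J.
Q = ΔU + W = -4250 J.
State after step 1: P = 742 kPa, V = 10.0 L, T = 389 K.
Step 2 — Polytropic n=1.23: T₂ = T₁(V₁/V₂)^(n−1) = 389×(0.182)^0.23 = 263 K; P₂ = P₁(V₁/V₂)^n = 91.4 kPa.
W = (P₁V₁−P₂V₂)/(n−1) = (742×10.0−91.4×55.0)/0.23 = 10500 J.
ΔU = nCvΔT = 2.30×12.5×(263−389) = -3610 J.
Q = ΔU + W = 6860 J.
Net over both steps: W = 6230 J, Q = 2610 J, ΔU = -3610 J.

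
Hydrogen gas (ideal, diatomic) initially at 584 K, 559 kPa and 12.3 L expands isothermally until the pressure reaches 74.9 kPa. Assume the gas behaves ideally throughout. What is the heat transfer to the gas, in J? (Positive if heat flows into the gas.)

13800 J

n = P₁V₁/(RT₁) = 559×12.3/(8.314×584) = 1.42 mol.
Isothermal: T stays 584 K; PV = const ⇒ V₂ = 91.8 L, P₂ = 74.9 kPa.
ΔU = 0 (ideal gas, T constant).
W = nRT ln(V₂/V₁) = 1.42×8.314×584×ln(7.46) = 13800 J.
Q = ΔU + W = 13800 J.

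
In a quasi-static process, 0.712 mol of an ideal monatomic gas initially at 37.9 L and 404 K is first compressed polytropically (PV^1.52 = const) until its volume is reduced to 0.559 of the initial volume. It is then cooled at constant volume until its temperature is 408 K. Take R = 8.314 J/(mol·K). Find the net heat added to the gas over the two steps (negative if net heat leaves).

P₁ = nRT₁/V₁ = 0.712×8.314×404/37.9 = 63.1 kPa.
Step 1 — Polytropic n=1.52: T₂ = T₁(V₁/V₂)^(n−1) = 404×(1.79)^0.52 = 547 K; P₂ = P₁(V₁/V₂)^n = 153 kPa.
W = (P₁V₁−P₂V₂)/(n−1) = (63.1×37.9−153×21.2)/0.52 = -1620 J.
ΔU = nCvΔT = 0.712×12.5×(547−404) = 1270 J.
Q = ΔU + W = -357 J.
State after step 1: P = 153 kPa, V = 21.2 L, T = 547 K.
Step 2 — Isochoric: V stays 21.2 L; P/T = const ⇒ T₂ = 408 K, P₂ = 114 kPa.
W = 0 (no volume change).
ΔU = nCvΔT = 0.712×12.5×(408−547) = -1230 J.
Q = ΔU = -1230 J.
Net over both steps: W = -1620 J, Q = -1590 J, ΔU = 35.5 J.

-1590 J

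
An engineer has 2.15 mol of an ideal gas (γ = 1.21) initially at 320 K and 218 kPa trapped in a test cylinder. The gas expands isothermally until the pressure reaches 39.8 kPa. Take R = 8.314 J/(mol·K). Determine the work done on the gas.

V₁ = nRT₁/P₁ = 2.15×8.314×320/218 = 26.2 L.
Isothermal: T stays 320 K; PV = const ⇒ V₂ = 144 L, P₂ = 39.8 kPa.
W = nRT ln(V₂/V₁) = 2.15×8.314×320×ln(5.48) = 9730 J.
Work done on the gas = −W_by = -9730 J.

-9730 J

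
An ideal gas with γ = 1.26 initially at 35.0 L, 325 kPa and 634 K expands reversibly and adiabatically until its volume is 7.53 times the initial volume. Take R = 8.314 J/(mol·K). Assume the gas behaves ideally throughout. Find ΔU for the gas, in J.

n = P₁V₁/(RT₁) = 325×35.0/(8.314×634) = 2.16 mol.
Adiabatic: TV^(γ−1) = const ⇒ T₂ = 634×(0.133)^0.260 = 375 K; PV^γ = const ⇒ P₂ = 25.5 kPa.
For an ideal gas ΔU = nCvΔT with Cv = R/(γ−1) = 32.0 J/(mol·K).
ΔU = 2.16×32.0×(375−634) = -17900 J.

-17900 J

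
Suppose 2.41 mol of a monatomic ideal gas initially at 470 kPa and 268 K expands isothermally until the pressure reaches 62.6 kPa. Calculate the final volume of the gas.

V₁ = nRT₁/P₁ = 2.41×8.314×268/470 = 11.4 L.
Isothermal: T stays 268 K; PV = const ⇒ V₂ = 85.8 L, P₂ = 62.6 kPa.

85.8 L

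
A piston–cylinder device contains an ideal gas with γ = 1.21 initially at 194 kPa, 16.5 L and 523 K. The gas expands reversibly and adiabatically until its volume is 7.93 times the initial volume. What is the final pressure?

15.8 kPa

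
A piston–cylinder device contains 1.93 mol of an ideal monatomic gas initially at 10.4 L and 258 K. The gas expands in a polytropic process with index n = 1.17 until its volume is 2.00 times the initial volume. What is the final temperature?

229 K

P₁ = nRT₁/V₁ = 1.93×8.314×258/10.4 = 398 kPa.
Polytropic n=1.17: T₂ = T₁(V₁/V₂)^(n−1) = 258×(0.500)^0.17 = 229 K; P₂ = P₁(V₁/V₂)^n = 177 kPa.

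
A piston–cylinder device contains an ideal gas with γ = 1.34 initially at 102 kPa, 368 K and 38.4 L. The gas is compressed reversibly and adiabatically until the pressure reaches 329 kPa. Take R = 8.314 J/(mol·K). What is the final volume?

Adiabatic: T₂/T₁ = (P₂/P₁)^((γ−1)/γ) ⇒ T₂ = 368×(3.23)^0.254 = 495 K; V₂ = 16.0 L.

16.0 L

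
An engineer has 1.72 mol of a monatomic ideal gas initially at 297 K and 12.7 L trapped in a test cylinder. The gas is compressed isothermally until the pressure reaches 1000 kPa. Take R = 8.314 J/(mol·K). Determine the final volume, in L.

P₁ = nRT₁/V₁ = 1.72×8.314×297/12.7 = 334 kPa.
Isothermal: T stays 297 K; PV = const ⇒ V₂ = 4.25 L, P₂ = 1000 kPa.

4.25 L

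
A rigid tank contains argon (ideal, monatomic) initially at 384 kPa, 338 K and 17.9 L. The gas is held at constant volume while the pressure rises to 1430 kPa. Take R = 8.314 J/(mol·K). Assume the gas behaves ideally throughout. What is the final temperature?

1260 K

Isochoric: V stays 17.9 L; P/T = const ⇒ T₂ = 1260 K, P₂ = 1430 kPa.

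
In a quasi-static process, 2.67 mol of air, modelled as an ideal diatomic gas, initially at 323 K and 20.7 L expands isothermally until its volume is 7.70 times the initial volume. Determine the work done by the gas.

P₁ = nRT₁/V₁ = 2.67×8.314×323/20.7 = 346 kPa.
Isothermal: T stays 323 K; PV = const ⇒ V₂ = 159 L, P₂ = 45.0 kPa.
W = nRT ln(V₂/V₁) = 2.67×8.314×323×ln(7.70) = 14600 J.

14600 J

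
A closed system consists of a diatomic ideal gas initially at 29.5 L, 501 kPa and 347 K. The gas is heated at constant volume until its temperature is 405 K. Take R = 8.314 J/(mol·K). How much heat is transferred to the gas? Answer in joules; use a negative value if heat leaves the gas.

n = P₁V₁/(RT₁) = 501×29.5/(8.314×347) = 5.12 mol.
Isochoric: V stays 29.5 L; P/T = const ⇒ T₂ = 405 K, P₂ = 585 kPa.
W = 0 (no volume change).
ΔU = nCvΔT = 5.12×20.8×(405−347) = 6180 J.
Q = ΔU = 6180 J.

6180 J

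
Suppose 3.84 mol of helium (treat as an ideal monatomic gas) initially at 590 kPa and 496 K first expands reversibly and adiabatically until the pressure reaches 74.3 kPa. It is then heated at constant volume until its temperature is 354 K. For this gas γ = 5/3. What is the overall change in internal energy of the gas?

V₁ = nRT₁/P₁ = 3.84×8.314×496/590 = 26.8 L.
Step 1 — Adiabatic: T₂/T₁ = (P₂/P₁)^((γ−1)/γ) ⇒ T₂ = 496×(0.126)^0.400 = 217 K; V₂ = 93.0 L.
ΔU = nCvΔT = 3.84×12.5×(217−496) = -13400 J.
Q = 0 for an adiabatic process, so W = −ΔU = 13400 J.
State after step 1: P = 74.3 kPa, V = 93.0 L, T = 217 K.
Step 2 — Isochoric: V stays 93.0 L; P/T = const ⇒ T₂ = 354 K, P₂ = 121 kPa.
W = 0 (no volume change).
ΔU = nCvΔT = 3.84×12.5×(354−217) = 6580 J.
Q = ΔU = 6580 J.
Net over both steps: W = 13400 J, Q = 6580 J, ΔU = -6800 J.

-6800 J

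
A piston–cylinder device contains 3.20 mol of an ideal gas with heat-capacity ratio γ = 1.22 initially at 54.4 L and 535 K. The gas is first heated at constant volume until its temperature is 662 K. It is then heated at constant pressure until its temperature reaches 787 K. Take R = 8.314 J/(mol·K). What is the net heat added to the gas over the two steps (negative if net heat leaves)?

P₁ = nRT₁/V₁ = 3.20×8.314×535/54.4 = 262 kPa.
Step 1 — Isochoric: V stays 54.4 L; P/T = const ⇒ T₂ = 662 K, P₂ = 324 kPa.
W = 0 (no volume change).
ΔU = nCvΔT = 3.20×37.8×(662−535) = 15400 J.
Q = ΔU = 15400 J.
State after step 1: P = 324 kPa, V = 54.4 L, T = 662 K.
Step 2 — Isobaric: P stays 324 kPa; V/T = const ⇒ T₂ = 787 K, V₂ = 64.7 L.
W = PΔV = 324×(64.7−54.4) kPa·L = 3330 J.
ΔU = nCvΔT = 3.20×37.8×(787−662) = 15100 J.
Q = ΔU + W = nCpΔT = 18400 J.
Net over both steps: W = 3330 J, Q = 33800 J, ΔU = 30500 J.

33800 J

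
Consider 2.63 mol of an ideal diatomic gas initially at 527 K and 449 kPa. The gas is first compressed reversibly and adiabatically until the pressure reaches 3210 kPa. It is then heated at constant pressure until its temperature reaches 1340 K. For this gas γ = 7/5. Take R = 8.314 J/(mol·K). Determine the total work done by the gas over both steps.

V₁ = nRT₁/P₁ = 2.63×8.314×527/449 = 25.7 L.
Step 1 — Adiabatic: T₂/T₁ = (P₂/P₁)^((γ−1)/γ) ⇒ T₂ = 527×(7.15)^0.286 = 924 K; V₂ = 6.30 L.
ΔU = nCvΔT = 2.63×20.8×(924−527) = 21700 J.
Q = 0 for an adiabatic process, so W = −ΔU = -21700 J.
State after step 1: P = 3210 kPa, V = 6.30 L, T = 924 K.
Step 2 — Isobaric: P stays 3210 kPa; V/T = const ⇒ T₂ = 1340 K, V₂ = 9.13 L.
W = PΔV = 3210×(9.13−6.30) kPa·L = 9090 J.
ΔU = nCvΔT = 2.63×20.8×(1340−924) = 22700 J.
Q = ΔU + W = nCpΔT = 31800 J.
Net over both steps: W = -12600 J, Q = 31800 J, ΔU = 44400 J.

-12600 J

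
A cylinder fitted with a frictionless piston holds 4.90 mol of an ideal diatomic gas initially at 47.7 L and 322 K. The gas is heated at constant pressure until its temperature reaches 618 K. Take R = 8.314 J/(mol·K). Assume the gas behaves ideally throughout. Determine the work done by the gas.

12100 J

P₁ = nRT₁/V₁ = 4.90×8.314×322/47.7 = 275 kPa.
Isobaric: P stays 275 kPa; V/T = const ⇒ T₂ = 618 K, V₂ = 91.5 L.
W = PΔV = 275×(91.5−47.7) kPa·L = 12100 J.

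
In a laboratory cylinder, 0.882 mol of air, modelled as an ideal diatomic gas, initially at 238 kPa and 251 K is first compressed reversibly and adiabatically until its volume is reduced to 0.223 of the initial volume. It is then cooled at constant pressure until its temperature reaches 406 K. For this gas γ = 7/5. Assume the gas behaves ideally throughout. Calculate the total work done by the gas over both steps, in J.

-4160 J

V₁ = nRT₁/P₁ = 0.882×8.314×251/238 = 7.73 L.
Step 1 — Adiabatic: TV^(γ−1) = const ⇒ T₂ = 251×(4.48)^0.400 = 457 K; PV^γ = const ⇒ P₂ = 1950 kPa.
ΔU = nCvΔT = 0.882×20.8×(457−251) = 3780 J.
Q = 0 for an adiabatic process, so W = −ΔU = -3780 J.
State after step 1: P = 1950 kPa, V = 1.72 L, T = 457 K.
Step 2 — Isobaric: P stays 1950 kPa; V/T = const ⇒ T₂ = 406 K, V₂ = 1.53 L.
W = PΔV = 1950×(1.53−1.72) kPa·L = -377 J.
ΔU = nCvΔT = 0.882×20.8×(406−457) = -943 J.
Q = ΔU + W = nCpΔT = -1320 J.
Net over both steps: W = -4160 J, Q = -1320 J, ΔU = 2840 J.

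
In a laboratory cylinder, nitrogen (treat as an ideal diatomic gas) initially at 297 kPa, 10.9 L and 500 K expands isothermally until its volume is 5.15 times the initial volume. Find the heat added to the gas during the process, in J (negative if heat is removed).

n = P₁V₁/(RT₁) = 297×10.9/(8.314×500) = 0.779 mol.
Isothermal: T stays 500 K; PV = const ⇒ V₂ = 56.1 L, P₂ = 57.7 kPa.
ΔU = 0 (ideal gas, T constant).
W = nRT ln(V₂/V₁) = 0.779×8.314×500×ln(5.15) = 5310 J.
Q = ΔU + W = 5310 J.

5310 J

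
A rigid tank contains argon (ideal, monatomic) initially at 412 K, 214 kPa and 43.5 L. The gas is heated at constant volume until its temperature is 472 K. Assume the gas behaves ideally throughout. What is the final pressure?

Isochoric: V stays 43.5 L; P/T = const ⇒ T₂ = 472 K, P₂ = 245 kPa.

245 kPa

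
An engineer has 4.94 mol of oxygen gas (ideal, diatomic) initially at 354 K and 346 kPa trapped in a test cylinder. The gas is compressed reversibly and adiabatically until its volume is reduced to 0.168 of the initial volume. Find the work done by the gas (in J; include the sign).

V₁ = nRT₁/P₁ = 4.94×8.314×354/346 = 42.0 L.
Adiabatic: TV^(γ−1) = const ⇒ T₂ = 354×(5.95)^0.400 = 723 K; PV^γ = const ⇒ P₂ = 4200 kPa.
ΔU = nCvΔT = 4.94×20.8×(723−354) = 37800 J.
Q = 0 for an adiabatic process, so W = −ΔU = -37800 J.

-37800 J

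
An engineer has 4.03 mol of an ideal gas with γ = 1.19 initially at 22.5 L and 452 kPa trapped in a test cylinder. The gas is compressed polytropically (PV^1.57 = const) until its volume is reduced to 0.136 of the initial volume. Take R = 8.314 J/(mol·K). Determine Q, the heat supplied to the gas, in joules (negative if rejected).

75600 J

T₁ = P₁V₁/(nR) = 452×22.5/(4.03×8.314) = 304 K.
Polytropic n=1.57: T₂ = T₁(V₁/V₂)^(n−1) = 304×(7.35)^0.57 = 946 K; P₂ = P₁(V₁/V₂)^n = 10400 kPa.
W = (P₁V₁−P₂V₂)/(n−1) = (452×22.5−10400×3.06)/0.57 = -37800 J.
ΔU = nCvΔT = 4.03×43.8×(946−304) = 113000 J.
Q = ΔU + W = 75600 J.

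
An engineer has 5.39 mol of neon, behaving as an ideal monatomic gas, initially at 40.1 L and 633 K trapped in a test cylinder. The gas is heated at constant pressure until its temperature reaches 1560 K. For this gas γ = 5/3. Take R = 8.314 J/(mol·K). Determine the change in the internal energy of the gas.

62300 J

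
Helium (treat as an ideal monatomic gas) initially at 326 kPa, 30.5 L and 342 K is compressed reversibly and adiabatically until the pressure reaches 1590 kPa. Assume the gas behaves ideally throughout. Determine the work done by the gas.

-13200 J

n = P₁V₁/(RT₁) = 326×30.5/(8.314×342) = 3.50 mol.
Adiabatic: T₂/T₁ = (P₂/P₁)^((γ−1)/γ) ⇒ T₂ = 342×(4.88)^0.400 = 645 K; V₂ = 11.8 L.
ΔU = nCvΔT = 3.50×12.5×(645−342) = 13200 J.
Q = 0 for an adiabatic process, so W = −ΔU = -13200 J.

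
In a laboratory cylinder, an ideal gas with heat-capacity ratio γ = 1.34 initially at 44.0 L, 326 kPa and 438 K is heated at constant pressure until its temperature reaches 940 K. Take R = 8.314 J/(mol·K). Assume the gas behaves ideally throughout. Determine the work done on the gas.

-16400 J

n = P₁V₁/(RT₁) = 326×44.0/(8.314×438) = 3.94 mol.
Isobaric: P stays 326 kPa; V/T = const ⇒ T₂ = 940 K, V₂ = 94.4 L.
W = PΔV = 326×(94.4−44.0) kPa·L = 16400 J.
Work done on the gas = −W_by = -16400 J.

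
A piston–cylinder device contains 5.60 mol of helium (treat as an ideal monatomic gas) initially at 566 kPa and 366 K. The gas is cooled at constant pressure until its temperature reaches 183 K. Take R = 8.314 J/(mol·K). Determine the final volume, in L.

V₁ = nRT₁/P₁ = 5.60×8.314×366/566 = 30.1 L.
Isobaric: P stays 566 kPa; V/T = const ⇒ T₂ = 183 K, V₂ = 15.1 L.

15.1 L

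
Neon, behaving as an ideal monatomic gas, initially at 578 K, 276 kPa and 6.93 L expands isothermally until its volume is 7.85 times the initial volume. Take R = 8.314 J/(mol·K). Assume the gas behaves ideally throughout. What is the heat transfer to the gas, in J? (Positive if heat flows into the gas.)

n = P₁V₁/(RT₁) = 276×6.93/(8.314×578) = 0.398 mol.
Isothermal: T stays 578 K; PV = const ⇒ V₂ = 54.4 L, P₂ = 35.2 kPa.
ΔU = 0 (ideal gas, T constant).
W = nRT ln(V₂/V₁) = 0.398×8.314×578×ln(7.85) = 3940 J.
Q = ΔU + W = 3940 J.

3940 J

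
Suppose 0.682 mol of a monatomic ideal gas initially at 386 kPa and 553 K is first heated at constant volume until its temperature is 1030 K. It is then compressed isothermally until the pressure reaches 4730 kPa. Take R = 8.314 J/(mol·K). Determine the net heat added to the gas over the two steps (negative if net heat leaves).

V₁ = nRT₁/P₁ = 0.682×8.314×553/386 = 8.12 L.
Step 1 — Isochoric: V stays 8.12 L; P/T = const ⇒ T₂ = 1030 K, P₂ = 719 kPa.
W = 0 (no volume change).
ΔU = nCvΔT = 0.682×12.5×(1030−553) = 4060 J.
Q = ΔU = 4060 J.
State after step 1: P = 719 kPa, V = 8.12 L, T = 1030 K.
Step 2 — Isothermal: T stays 1030 K; PV = const ⇒ V₂ = 1.23 L, P₂ = 4730 kPa.
ΔU = 0 (ideal gas, T constant).
W = nRT ln(V₂/V₁) = 0.682×8.314×1030×ln(0.152) = -11000 J.
Q = ΔU + W = -11000 J.
Net over both steps: W = -11000 J, Q = -6950 J, ΔU = 4060 J.

-6950 J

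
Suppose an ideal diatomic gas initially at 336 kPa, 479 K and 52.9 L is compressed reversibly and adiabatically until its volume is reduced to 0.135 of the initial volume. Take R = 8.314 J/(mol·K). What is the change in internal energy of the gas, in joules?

54600 J

n = P₁V₁/(RT₁) = 336×52.9/(8.314×479) = 4.46 mol.
Adiabatic: TV^(γ−1) = const ⇒ T₂ = 479×(7.41)^0.400 = 1070 K; PV^γ = const ⇒ P₂ = 5540 kPa.
For an ideal gas ΔU = nCvΔT with Cv = (5/2)R = 20.8 J/(mol·K).
ΔU = 4.46×20.8×(1070−479) = 54600 J.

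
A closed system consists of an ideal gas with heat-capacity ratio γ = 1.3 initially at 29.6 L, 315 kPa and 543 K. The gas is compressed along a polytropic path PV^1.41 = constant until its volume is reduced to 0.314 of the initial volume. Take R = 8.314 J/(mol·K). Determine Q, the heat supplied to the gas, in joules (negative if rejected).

n = P₁V₁/(RT₁) = 315×29.6/(8.314×543) = 2.07 mol.
Polytropic n=1.41: T₂ = T₁(V₁/V₂)^(n−1) = 543×(3.18)^0.41 = 873 K; P₂ = P₁(V₁/V₂)^n = 1610 kPa.
W = (P₁V₁−P₂V₂)/(n−1) = (315×29.6−1610×9.29)/0.41 = -13800 J.
ΔU = nCvΔT = 2.07×27.7×(873−543) = 18900 J.
Q = ΔU + W = 5070 J.

5070 J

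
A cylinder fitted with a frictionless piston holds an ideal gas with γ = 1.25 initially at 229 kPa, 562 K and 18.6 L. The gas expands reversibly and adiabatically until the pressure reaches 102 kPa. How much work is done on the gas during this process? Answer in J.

n = P₁V₁/(RT₁) = 229×18.6/(8.314×562) = 0.912 mol.
Adiabatic: T₂/T₁ = (P₂/P₁)^((γ−1)/γ) ⇒ T₂ = 562×(0.445)^0.200 = 478 K; V₂ = 35.5 L.
ΔU = nCvΔT = 0.912×33.3×(478−562) = -2540 J.
Q = 0 for an adiabatic process, so W = −ΔU = 2540 J.
Work done on the gas = −W_by = -2540 J.

-2540 J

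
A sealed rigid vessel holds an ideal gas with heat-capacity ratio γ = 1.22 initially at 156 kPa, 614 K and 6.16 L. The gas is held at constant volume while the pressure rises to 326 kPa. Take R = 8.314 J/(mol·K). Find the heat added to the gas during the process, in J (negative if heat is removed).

4760 J

n = P₁V₁/(RT₁) = 156×6.16/(8.314×614) = 0.188 mol.
Isochoric: V stays 6.16 L; P/T = const ⇒ T₂ = 1280 K, P₂ = 326 kPa.
W = 0 (no volume change).
ΔU = nCvΔT = 0.188×37.8×(1280−614) = 4760 J.
Q = ΔU = 4760 J.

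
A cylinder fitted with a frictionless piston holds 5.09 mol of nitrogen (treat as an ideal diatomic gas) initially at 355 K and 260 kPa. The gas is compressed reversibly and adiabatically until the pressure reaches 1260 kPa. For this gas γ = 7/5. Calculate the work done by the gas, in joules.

V₁ = nRT₁/P₁ = 5.09×8.314×355/260 = 57.8 L.
Adiabatic: T₂/T₁ = (P₂/P₁)^((γ−1)/γ) ⇒ T₂ = 355×(4.85)^0.286 = 557 K; V₂ = 18.7 L.
ΔU = nCvΔT = 5.09×20.8×(557−355) = 21400 J.
Q = 0 for an adiabatic process, so W = −ΔU = -21400 J.

-21400 J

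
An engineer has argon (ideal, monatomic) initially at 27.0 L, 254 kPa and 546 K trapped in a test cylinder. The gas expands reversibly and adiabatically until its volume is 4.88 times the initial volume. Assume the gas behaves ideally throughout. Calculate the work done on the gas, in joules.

-6710 J

n = P₁V₁/(RT₁) = 254×27.0/(8.314×546) = 1.51 mol.
Adiabatic: TV^(γ−1) = const ⇒ T₂ = 546×(0.205)^0.667 = 190 K; PV^γ = const ⇒ P₂ = 18.1 kPa.
ΔU = nCvΔT = 1.51×12.5×(190−546) = -6710 J.
Q = 0 for an adiabatic process, so W = −ΔU = 6710 J.
Work done on the gas = −W_by = -6710 J.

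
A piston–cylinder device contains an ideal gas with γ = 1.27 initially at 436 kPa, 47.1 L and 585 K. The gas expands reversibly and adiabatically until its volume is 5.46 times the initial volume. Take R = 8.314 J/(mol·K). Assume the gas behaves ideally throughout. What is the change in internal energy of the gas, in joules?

-28000 J

n = P₁V₁/(RT₁) = 436×47.1/(8.314×585) = 4.22 mol.
Adiabatic: TV^(γ−1) = const ⇒ T₂ = 585×(0.183)^0.270 = 370 K; PV^γ = const ⇒ P₂ = 50.5 kPa.
For an ideal gas ΔU = nCvΔT with Cv = R/(γ−1) = 30.8 J/(mol·K).
ΔU = 4.22×30.8×(370−585) = -28000 J.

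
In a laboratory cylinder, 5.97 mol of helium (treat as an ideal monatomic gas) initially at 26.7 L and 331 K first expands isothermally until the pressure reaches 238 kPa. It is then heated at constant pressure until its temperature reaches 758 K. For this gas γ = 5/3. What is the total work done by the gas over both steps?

36800 J

P₁ = nRT₁/V₁ = 5.97×8.314×331/26.7 = 615 kPa.
Step 1 — Isothermal: T stays 331 K; PV = const ⇒ V₂ = 69.0 L, P₂ = 238 kPa.
ΔU = 0 (ideal gas, T constant).
W = nRT ln(V₂/V₁) = 5.97×8.314×331×ln(2.59) = 15600 J.
Q = ΔU + W = 15600 J.
State after step 1: P = 238 kPa, V = 69.0 L, T = 331 K.
Step 2 — Isobaric: P stays 238 kPa; V/T = const ⇒ T₂ = 758 K, V₂ = 158 L.
W = PΔV = 238×(158−69.0) kPa·L = 21200 J.
ΔU = nCvΔT = 5.97×12.5×(758−331) = 31800 J.
Q = ΔU + W = nCpΔT = 53000 J.
Net over both steps: W = 36800 J, Q = 68600 J, ΔU = 31800 J.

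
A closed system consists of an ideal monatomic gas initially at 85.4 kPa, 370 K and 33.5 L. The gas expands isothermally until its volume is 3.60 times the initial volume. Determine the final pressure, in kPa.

Isothermal: T stays 370 K; PV = const ⇒ V₂ = 121 L, P₂ = 23.7 kPa.

23.7 kPa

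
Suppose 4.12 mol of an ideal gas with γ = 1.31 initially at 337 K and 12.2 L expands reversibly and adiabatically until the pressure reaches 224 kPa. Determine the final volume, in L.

P₁ = nRT₁/V₁ = 4.12×8.314×337/12.2 = 946 kPa.
Adiabatic: T₂/T₁ = (P₂/P₁)^((γ−1)/γ) ⇒ T₂ = 337×(0.237)^0.237 = 240 K; V₂ = 36.6 L.

36.6 L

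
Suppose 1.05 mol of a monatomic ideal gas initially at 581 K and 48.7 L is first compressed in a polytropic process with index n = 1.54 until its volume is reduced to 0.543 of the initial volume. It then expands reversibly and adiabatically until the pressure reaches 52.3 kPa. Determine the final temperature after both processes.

421 K

P₁ = nRT₁/V₁ = 1.05×8.314×581/48.7 = 104 kPa.
Step 1 — Polytropic n=1.54: T₂ = T₁(V₁/V₂)^(n−1) = 581×(1.84)^0.54 = 808 K; P₂ = P₁(V₁/V₂)^n = 267 kPa.
W = (P₁V₁−P₂V₂)/(n−1) = (104×48.7−267×26.4)/0.54 = -3670 J.
ΔU = nCvΔT = 1.05×12.5×(808−581) = 2970 J.
Q = ΔU + W = -697 J.
State after step 1: P = 267 kPa, V = 26.4 L, T = 808 K.
Step 2 — Adiabatic: T₂/T₁ = (P₂/P₁)^((γ−1)/γ) ⇒ T₂ = 808×(0.196)^0.400 = 421 K; V₂ = 70.3 L.
ΔU = nCvΔT = 1.05×12.5×(421−808) = -5070 J.
Q = 0 for an adiabatic process, so W = −ΔU = 5070 J.
Net over both steps: W = 1400 J, Q = -697 J, ΔU = -2090 J.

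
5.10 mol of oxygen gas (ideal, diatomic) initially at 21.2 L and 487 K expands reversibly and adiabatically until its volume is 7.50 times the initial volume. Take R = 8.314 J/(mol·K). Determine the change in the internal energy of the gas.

-28600 J

P₁ = nRT₁/V₁ = 5.10×8.314×487/21.2 = 974 kPa.
Adiabatic: TV^(γ−1) = const ⇒ T₂ = 487×(0.133)^0.400 = 218 K; PV^γ = const ⇒ P₂ = 58.0 kPa.
For an ideal gas ΔU = nCvΔT with Cv = (5/2)R = 20.8 J/(mol·K).
ΔU = 5.10×20.8×(218−487) = -28600 J.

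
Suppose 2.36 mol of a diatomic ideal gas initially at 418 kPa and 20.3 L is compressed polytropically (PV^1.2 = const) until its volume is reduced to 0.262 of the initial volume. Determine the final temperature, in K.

565 K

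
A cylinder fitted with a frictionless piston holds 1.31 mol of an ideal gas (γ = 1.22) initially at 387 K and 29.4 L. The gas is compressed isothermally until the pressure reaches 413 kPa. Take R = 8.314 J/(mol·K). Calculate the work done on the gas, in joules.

4460 J

P₁ = nRT₁/V₁ = 1.31×8.314×387/29.4 = 143 kPa.
Isothermal: T stays 387 K; PV = const ⇒ V₂ = 10.2 L, P₂ = 413 kPa.
W = nRT ln(V₂/V₁) = 1.31×8.314×387×ln(0.347) = -4460 J.
Work done on the gas = −W_by = 4460 J.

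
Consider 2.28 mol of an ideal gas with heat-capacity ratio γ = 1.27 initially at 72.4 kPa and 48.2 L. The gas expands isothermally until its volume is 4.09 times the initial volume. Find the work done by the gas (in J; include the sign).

4920 J

T₁ = P₁V₁/(nR) = 72.4×48.2/(2.28×8.314) = 184 K.
Isothermal: T stays 184 K; PV = const ⇒ V₂ = 197 L, P₂ = 17.7 kPa.
W = nRT ln(V₂/V₁) = 2.28×8.314×184×ln(4.09) = 4920 J.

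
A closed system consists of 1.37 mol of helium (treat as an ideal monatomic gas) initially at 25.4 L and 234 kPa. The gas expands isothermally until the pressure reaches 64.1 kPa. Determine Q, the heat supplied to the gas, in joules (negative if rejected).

T₁ = P₁V₁/(nR) = 234×25.4/(1.37×8.314) = 522 K.
Isothermal: T stays 522 K; PV = const ⇒ V₂ = 92.7 L, P₂ = 64.1 kPa.
ΔU = 0 (ideal gas, T constant).
W = nRT ln(V₂/V₁) = 1.37×8.314×522×ln(3.65) = 7700 J.
Q = ΔU + W = 7700 J.

7700 J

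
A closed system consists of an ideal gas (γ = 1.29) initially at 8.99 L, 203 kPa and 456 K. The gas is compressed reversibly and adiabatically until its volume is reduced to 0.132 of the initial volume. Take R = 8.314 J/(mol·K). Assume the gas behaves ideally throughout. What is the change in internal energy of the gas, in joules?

5030 J

n = P₁V₁/(RT₁) = 203×8.99/(8.314×456) = 0.481 mol.
Adiabatic: TV^(γ−1) = const ⇒ T₂ = 456×(7.58)^0.290 = 820 K; PV^γ = const ⇒ P₂ = 2770 kPa.
For an ideal gas ΔU = nCvΔT with Cv = R/(γ−1) = 28.7 J/(mol·K).
ΔU = 0.481×28.7×(820−456) = 5030 J.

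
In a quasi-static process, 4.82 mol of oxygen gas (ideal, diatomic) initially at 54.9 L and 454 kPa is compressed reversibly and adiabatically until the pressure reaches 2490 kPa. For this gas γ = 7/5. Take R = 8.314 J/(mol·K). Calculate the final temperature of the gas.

T₁ = P₁V₁/(nR) = 454×54.9/(4.82×8.314) = 622 K.
Adiabatic: T₂/T₁ = (P₂/P₁)^((γ−1)/γ) ⇒ T₂ = 622×(5.48)^0.286 = 1010 K; V₂ = 16.3 L.

1010 K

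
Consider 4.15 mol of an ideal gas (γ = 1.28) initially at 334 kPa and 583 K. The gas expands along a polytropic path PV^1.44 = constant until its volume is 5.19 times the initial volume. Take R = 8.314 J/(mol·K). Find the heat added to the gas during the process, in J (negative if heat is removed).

-13500 J

V₁ = nRT₁/P₁ = 4.15×8.314×583/334 = 60.2 L.
Polytropic n=1.44: T₂ = T₁(V₁/V₂)^(n−1) = 583×(0.193)^0.44 = 282 K; P₂ = P₁(V₁/V₂)^n = 31.2 kPa.
W = (P₁V₁−P₂V₂)/(n−1) = (334×60.2−31.2×313)/0.44 = 23600 J.
ΔU = nCvΔT = 4.15×29.7×(282−583) = -37000 J.
Q = ΔU + W = -13500 J.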